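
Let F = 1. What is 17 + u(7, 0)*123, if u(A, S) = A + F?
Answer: 1001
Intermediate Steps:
u(A, S) = 1 + A (u(A, S) = A + 1 = 1 + A)
17 + u(7, 0)*123 = 17 + (1 + 7)*123 = 17 + 8*123 = 17 + 984 = 1001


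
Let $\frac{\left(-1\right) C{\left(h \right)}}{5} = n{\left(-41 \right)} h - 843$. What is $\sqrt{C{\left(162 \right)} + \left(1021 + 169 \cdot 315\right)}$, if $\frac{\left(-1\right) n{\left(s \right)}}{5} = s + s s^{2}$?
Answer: $11 i \sqrt{2307749} \approx 16710.0 i$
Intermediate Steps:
$n{\left(s \right)} = - 5 s - 5 s^{3}$ ($n{\left(s \right)} = - 5 \left(s + s s^{2}\right) = - 5 \left(s + s^{3}\right) = - 5 s - 5 s^{3}$)
$C{\left(h \right)} = 4215 - 1724050 h$ ($C{\left(h \right)} = - 5 \left(\left(-5\right) \left(-41\right) \left(1 + \left(-41\right)^{2}\right) h - 843\right) = - 5 \left(\left(-5\right) \left(-41\right) \left(1 + 1681\right) h - 843\right) = - 5 \left(\left(-5\right) \left(-41\right) 1682 h - 843\right) = - 5 \left(344810 h - 843\right) = - 5 \left(-843 + 344810 h\right) = 4215 - 1724050 h$)
$\sqrt{C{\left(162 \right)} + \left(1021 + 169 \cdot 315\right)} = \sqrt{\left(4215 - 279296100\right) + \left(1021 + 169 \cdot 315\right)} = \sqrt{\left(4215 - 279296100\right) + \left(1021 + 53235\right)} = \sqrt{-279291885 + 54256} = \sqrt{-279237629} = 11 i \sqrt{2307749}$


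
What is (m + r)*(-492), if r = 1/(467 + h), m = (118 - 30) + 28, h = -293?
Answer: -1655170/29 ≈ -57075.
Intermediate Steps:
m = 116 (m = 88 + 28 = 116)
r = 1/174 (r = 1/(467 - 293) = 1/174 ≈ 0.0057471)
(m + r)*(-492) = (116 + 1/174)*(-492) = (20185/174)*(-492) = -1655170/29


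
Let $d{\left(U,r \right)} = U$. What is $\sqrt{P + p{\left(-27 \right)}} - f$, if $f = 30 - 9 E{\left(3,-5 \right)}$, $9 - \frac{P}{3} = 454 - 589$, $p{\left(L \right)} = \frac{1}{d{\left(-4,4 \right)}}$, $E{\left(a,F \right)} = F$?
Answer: $-75 + \frac{\sqrt{1727}}{2} \approx -54.221$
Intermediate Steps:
$p{\left(L \right)} = - \frac{1}{4}$ ($p{\left(L \right)} = \frac{1}{-4} = - \frac{1}{4}$)
$P = 432$ ($P = 27 - 3 \left(454 - 589\right) = 27 - -405 = 27 + 405 = 432$)
$f = 75$ ($f = 30 - -45 = 30 + 45 = 75$)
$\sqrt{P + p{\left(-27 \right)}} - f = \sqrt{432 - \frac{1}{4}} - 75 = \sqrt{\frac{1727}{4}} - 75 = \frac{\sqrt{1727}}{2} - 75 = -75 + \frac{\sqrt{1727}}{2}$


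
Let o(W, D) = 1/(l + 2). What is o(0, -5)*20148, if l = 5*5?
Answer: 6716/9 ≈ 746.22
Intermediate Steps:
l = 25
o(W, D) = 1/27 (o(W, D) = 1/(25 + 2) = 1/27)
o(0, -5)*20148 = (1/27)*20148 = 6716/9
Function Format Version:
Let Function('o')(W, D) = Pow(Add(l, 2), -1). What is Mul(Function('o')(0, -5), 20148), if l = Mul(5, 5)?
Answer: Rational(6716, 9) ≈ 746.22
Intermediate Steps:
l = 25
Function('o')(W, D) = Rational(1, 27) (Function('o')(W, D) = Pow(Add(25, 2), -1) = Pow(27, -1) = Rational(1, 27))
Mul(Function('o')(0, -5), 20148) = Mul(Rational(1, 27), 20148) = Rational(6716, 9)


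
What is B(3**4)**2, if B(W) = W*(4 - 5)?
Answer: 6561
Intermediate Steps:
B(W) = -W (B(W) = W*(-1) = -W)
B(3**4)**2 = (-1*3**4)**2 = (-1*81)**2 = (-81)**2 = 6561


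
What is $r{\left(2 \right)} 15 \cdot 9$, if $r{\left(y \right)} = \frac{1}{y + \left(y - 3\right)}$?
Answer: $135$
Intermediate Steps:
$r{\left(y \right)} = \frac{1}{-3 + 2 y}$ ($r{\left(y \right)} = \frac{1}{y + \left(y - 3\right)} = \frac{1}{y + \left(-3 + y\right)} = \frac{1}{-3 + 2 y}$)
$r{\left(2 \right)} 15 \cdot 9 = \frac{1}{-3 + 2 \cdot 2} \cdot 15 \cdot 9 = \frac{1}{-3 + 4} \cdot 15 \cdot 9 = 1^{-1} \cdot 15 \cdot 9 = 1 \cdot 15 \cdot 9 = 15 \cdot 9 = 135$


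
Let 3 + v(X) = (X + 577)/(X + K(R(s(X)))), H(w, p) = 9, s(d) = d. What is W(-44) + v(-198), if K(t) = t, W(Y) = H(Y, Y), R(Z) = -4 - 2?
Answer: 845/204 ≈ 4.1422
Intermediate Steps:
R(Z) = -6
W(Y) = 9
v(X) = -3 + (577 + X)/(-6 + X) (v(X) = -3 + (X + 577)/(X - 6) = -3 + (577 + X)/(-6 + X))
W(-44) + v(-198) = 9 + (595 - 2*(-198))/(-6 - 198) = 9 + (595 + 396)/(-204) = 9 - 1/204*991 = 9 - 991/204 = 845/204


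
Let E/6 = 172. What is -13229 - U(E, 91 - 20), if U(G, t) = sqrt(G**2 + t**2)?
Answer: -13229 - sqrt(1070065) ≈ -14263.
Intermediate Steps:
E = 1032 (E = 6*172 = 1032)
-13229 - U(E, 91 - 20) = -13229 - sqrt(1032**2 + (91 - 20)**2) = -13229 - sqrt(1065024 + 71**2) = -13229 - sqrt(1065024 + 5041) = -13229 - sqrt(1070065)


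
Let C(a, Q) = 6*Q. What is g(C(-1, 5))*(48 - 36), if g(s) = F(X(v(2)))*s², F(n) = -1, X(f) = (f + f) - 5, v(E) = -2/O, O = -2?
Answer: -10800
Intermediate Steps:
v(E) = 1 (v(E) = -2/(-2) = -2*(-½) = 1)
X(f) = -5 + 2*f (X(f) = 2*f - 5 = -5 + 2*f)
g(s) = -s²
g(C(-1, 5))*(48 - 36) = (-(6*5)²)*(48 - 36) = -1*30²*12 = -1*900*12 = -900*12 = -10800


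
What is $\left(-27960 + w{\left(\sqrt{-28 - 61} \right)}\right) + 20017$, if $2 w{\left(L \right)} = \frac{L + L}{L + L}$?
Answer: $- \frac{15885}{2} \approx -7942.5$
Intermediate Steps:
$w{\left(L \right)} = \frac{1}{2}$ ($w{\left(L \right)} = \frac{\left(L + L\right) \frac{1}{L + L}}{2} = \frac{2 L \frac{1}{2 L}}{2} = \frac{1}{2} \cdot 1 = \frac{1}{2}$)
$\left(-27960 + w{\left(\sqrt{-28 - 61} \right)}\right) + 20017 = \left(-27960 + \frac{1}{2}\right) + 20017 = - \frac{55919}{2} + 20017 = - \frac{15885}{2}$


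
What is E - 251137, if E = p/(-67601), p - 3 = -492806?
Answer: -16976619534/67601 ≈ -2.5113e+5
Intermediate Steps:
p = -492803 (p = 3 - 492806 = -492803)
E = 492803/67601 (E = -492803/(-67601) = -492803*(-1/67601) = 492803/67601 ≈ 7.2899)
E - 251137 = 492803/67601 - 251137 = -16976619534/67601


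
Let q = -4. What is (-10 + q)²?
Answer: 196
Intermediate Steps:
(-10 + q)² = (-10 - 4)² = (-14)² = 196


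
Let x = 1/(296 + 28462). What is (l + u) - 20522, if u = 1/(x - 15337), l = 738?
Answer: -8725959656638/441061445 ≈ -19784.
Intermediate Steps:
x = 1/28758 ≈ 3.4773e-5
u = -28758/441061445 (u = 1/(1/28758 - 15337) = 1/(-441061445/28758) = -28758/441061445 ≈ -6.5202e-5)
(l + u) - 20522 = (738 - 28758/441061445) - 20522 = 325503317652/441061445 - 20522 = -8725959656638/441061445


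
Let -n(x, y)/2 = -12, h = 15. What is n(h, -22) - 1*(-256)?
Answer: 280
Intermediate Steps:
n(x, y) = 24 (n(x, y) = -2*(-12) = 24)
n(h, -22) - 1*(-256) = 24 - 1*(-256) = 24 + 256 = 280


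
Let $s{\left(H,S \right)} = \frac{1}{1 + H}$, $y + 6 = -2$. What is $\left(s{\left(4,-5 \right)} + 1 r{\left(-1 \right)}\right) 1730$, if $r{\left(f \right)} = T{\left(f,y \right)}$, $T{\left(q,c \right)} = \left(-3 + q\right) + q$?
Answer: $-8304$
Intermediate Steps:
$y = -8$ ($y = -6 - 2 = -8$)
$T{\left(q,c \right)} = -3 + 2 q$
$r{\left(f \right)} = -3 + 2 f$
$\left(s{\left(4,-5 \right)} + 1 r{\left(-1 \right)}\right) 1730 = \left(\frac{1}{1 + 4} + 1 \left(-3 + 2 \left(-1\right)\right)\right) 1730 = \left(\frac{1}{5} + 1 \left(-3 - 2\right)\right) 1730 = \left(\frac{1}{5} + 1 \left(-5\right)\right) 1730 = \left(\frac{1}{5} - 5\right) 1730 = \left(- \frac{24}{5}\right) 1730 = -8304$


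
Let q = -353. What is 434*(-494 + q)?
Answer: -367598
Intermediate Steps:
434*(-494 + q) = 434*(-494 - 353) = 434*(-847) = -367598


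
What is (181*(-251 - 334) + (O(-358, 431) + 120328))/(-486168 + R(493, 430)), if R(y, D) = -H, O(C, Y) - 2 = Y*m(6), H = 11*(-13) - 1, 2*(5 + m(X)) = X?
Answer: -13583/486024 ≈ -0.027947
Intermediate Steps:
m(X) = -5 + X/2
H = -144 (H = -143 - 1 = -144)
O(C, Y) = 2 - 2*Y (O(C, Y) = 2 + Y*(-5 + (½)*6) = 2 + Y*(-5 + 3) = 2 + Y*(-2) = 2 - 2*Y)
R(y, D) = 144 (R(y, D) = -1*(-144) = 144)
(181*(-251 - 334) + (O(-358, 431) + 120328))/(-486168 + R(493, 430)) = (181*(-251 - 334) + ((2 - 2*431) + 120328))/(-486168 + 144) = (181*(-585) + ((2 - 862) + 120328))/(-486024) = (-105885 + (-860 + 120328))*(-1/486024) = (-105885 + 119468)*(-1/486024) = 13583*(-1/486024) = -13583/486024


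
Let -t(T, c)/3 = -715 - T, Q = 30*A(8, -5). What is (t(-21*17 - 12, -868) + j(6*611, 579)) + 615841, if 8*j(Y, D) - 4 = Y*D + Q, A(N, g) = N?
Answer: 3528945/4 ≈ 8.8224e+5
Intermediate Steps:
Q = 240 (Q = 30*8 = 240)
t(T, c) = 2145 + 3*T (t(T, c) = -3*(-715 - T) = 2145 + 3*T)
j(Y, D) = 61/2 + D*Y/8 (j(Y, D) = ½ + (Y*D + 240)/8 = ½ + (D*Y + 240)/8 = ½ + (240 + D*Y)/8 = ½ + (30 + D*Y/8) = 61/2 + D*Y/8)
(t(-21*17 - 12, -868) + j(6*611, 579)) + 615841 = ((2145 + 3*(-21*17 - 12)) + (61/2 + (⅛)*579*(6*611))) + 615841 = ((2145 + 3*(-357 - 12)) + (61/2 + (⅛)*579*3666)) + 615841 = ((2145 + 3*(-369)) + (61/2 + 1061307/4)) + 615841 = ((2145 - 1107) + 1061429/4) + 615841 = (1038 + 1061429/4) + 615841 = 1065581/4 + 615841 = 3528945/4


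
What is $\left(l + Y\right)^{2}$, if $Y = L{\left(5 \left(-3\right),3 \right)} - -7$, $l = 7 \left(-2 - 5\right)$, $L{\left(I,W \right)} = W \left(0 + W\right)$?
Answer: $1089$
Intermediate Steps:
$L{\left(I,W \right)} = W^{2}$ ($L{\left(I,W \right)} = W W = W^{2}$)
$l = -49$ ($l = 7 \left(-7\right) = -49$)
$Y = 16$ ($Y = 3^{2} - -7 = 9 + 7 = 16$)
$\left(l + Y\right)^{2} = \left(-49 + 16\right)^{2} = \left(-33\right)^{2} = 1089$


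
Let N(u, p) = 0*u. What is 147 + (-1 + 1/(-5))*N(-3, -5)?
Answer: 147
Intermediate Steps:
N(u, p) = 0
147 + (-1 + 1/(-5))*N(-3, -5) = 147 + (-1 + 1/(-5))*0 = 147 + (-1 - ⅕)*0 = 147 - 6/5*0 = 147 + 0 = 147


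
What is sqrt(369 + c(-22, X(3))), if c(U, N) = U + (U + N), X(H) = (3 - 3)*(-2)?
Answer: 5*sqrt(13) ≈ 18.028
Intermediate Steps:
X(H) = 0 (X(H) = 0*(-2) = 0)
c(U, N) = N + 2*U (c(U, N) = U + (N + U) = N + 2*U)
sqrt(369 + c(-22, X(3))) = sqrt(369 + (0 + 2*(-22))) = sqrt(369 + (0 - 44)) = sqrt(369 - 44) = sqrt(325) = 5*sqrt(13)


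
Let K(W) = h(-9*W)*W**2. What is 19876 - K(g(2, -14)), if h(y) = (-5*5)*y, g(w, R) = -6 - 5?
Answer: 319351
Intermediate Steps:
g(w, R) = -11
h(y) = -25*y
K(W) = 225*W**3 (K(W) = (-(-225)*W)*W**2 = (225*W)*W**2 = 225*W**3)
19876 - K(g(2, -14)) = 19876 - 225*(-11)**3 = 19876 - 225*(-1331) = 19876 - 1*(-299475) = 19876 + 299475 = 319351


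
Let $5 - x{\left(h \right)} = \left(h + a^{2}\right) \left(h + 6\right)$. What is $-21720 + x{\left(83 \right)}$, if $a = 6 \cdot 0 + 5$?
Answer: $-31327$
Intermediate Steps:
$a = 5$ ($a = 0 + 5 = 5$)
$x{\left(h \right)} = 5 - \left(6 + h\right) \left(25 + h\right)$ ($x{\left(h \right)} = 5 - \left(h + 5^{2}\right) \left(h + 6\right) = 5 - \left(h + 25\right) \left(6 + h\right) = 5 - \left(25 + h\right) \left(6 + h\right) = 5 - \left(6 + h\right) \left(25 + h\right)$)
$-21720 + x{\left(83 \right)} = -21720 - 9607 = -31327$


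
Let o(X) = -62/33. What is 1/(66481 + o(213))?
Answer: 33/2193811 ≈ 1.5042e-5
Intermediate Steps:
o(X) = -62/33 (o(X) = -62*1/33 = -62/33)
1/(66481 + o(213)) = 1/(66481 - 62/33) = 1/(2193811/33) = 33/2193811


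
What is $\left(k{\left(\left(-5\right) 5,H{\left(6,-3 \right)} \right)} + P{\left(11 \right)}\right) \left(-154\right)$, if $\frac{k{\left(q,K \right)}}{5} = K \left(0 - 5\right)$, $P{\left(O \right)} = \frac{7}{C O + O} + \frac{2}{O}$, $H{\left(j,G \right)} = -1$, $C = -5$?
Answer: $- \frac{7707}{2} \approx -3853.5$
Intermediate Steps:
$P{\left(O \right)} = \frac{1}{4 O}$ ($P{\left(O \right)} = \frac{7}{- 5 O + O} + \frac{2}{O} = \frac{7}{\left(-4\right) O} + \frac{2}{O} = 7 \left(- \frac{1}{4 O}\right) + \frac{2}{O} = - \frac{7}{4 O} + \frac{2}{O} = \frac{1}{4 O}$)
$k{\left(q,K \right)} = - 25 K$ ($k{\left(q,K \right)} = 5 K \left(0 - 5\right) = 5 K \left(-5\right) = 5 \left(- 5 K\right) = - 25 K$)
$\left(k{\left(\left(-5\right) 5,H{\left(6,-3 \right)} \right)} + P{\left(11 \right)}\right) \left(-154\right) = \left(\left(-25\right) \left(-1\right) + \frac{1}{4 \cdot 11}\right) \left(-154\right) = \left(25 + \frac{1}{4} \cdot \frac{1}{11}\right) \left(-154\right) = \left(25 + \frac{1}{44}\right) \left(-154\right) = \frac{1101}{44} \left(-154\right) = - \frac{7707}{2}$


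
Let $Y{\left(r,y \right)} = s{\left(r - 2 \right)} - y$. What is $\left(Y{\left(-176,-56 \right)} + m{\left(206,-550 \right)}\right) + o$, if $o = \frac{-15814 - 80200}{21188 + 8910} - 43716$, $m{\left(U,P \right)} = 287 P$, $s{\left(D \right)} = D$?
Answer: $- \frac{3035250719}{15049} \approx -2.0169 \cdot 10^{5}$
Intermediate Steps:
$Y{\left(r,y \right)} = -2 + r - y$ ($Y{\left(r,y \right)} = \left(r - 2\right) - y = \left(-2 + r\right) - y = -2 + r - y$)
$o = - \frac{657930091}{15049}$ ($o = - \frac{96014}{30098} - 43716 = \left(-96014\right) \frac{1}{30098} - 43716 = - \frac{48007}{15049} - 43716 = - \frac{657930091}{15049} \approx -43719.0$)
$\left(Y{\left(-176,-56 \right)} + m{\left(206,-550 \right)}\right) + o = \left(\left(-2 - 176 - -56\right) + 287 \left(-550\right)\right) - \frac{657930091}{15049} = \left(\left(-2 - 176 + 56\right) - 157850\right) - \frac{657930091}{15049} = \left(-122 - 157850\right) - \frac{657930091}{15049} = -157972 - \frac{657930091}{15049} = - \frac{3035250719}{15049}$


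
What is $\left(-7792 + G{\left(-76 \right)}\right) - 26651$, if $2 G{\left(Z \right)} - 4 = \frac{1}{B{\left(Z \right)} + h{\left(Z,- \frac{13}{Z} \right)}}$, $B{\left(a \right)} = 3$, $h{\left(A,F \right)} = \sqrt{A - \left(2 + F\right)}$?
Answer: $\frac{- 34441 \sqrt{112879} + 3926255 i}{\sqrt{112879} - 114 i} \approx -34441.0 - 0.050713 i$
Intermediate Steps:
$h{\left(A,F \right)} = \sqrt{-2 + A - F}$
$G{\left(Z \right)} = 2 + \frac{1}{2 \left(3 + \sqrt{-2 + Z + \frac{13}{Z}}\right)}$ ($G{\left(Z \right)} = 2 + \frac{1}{2 \left(3 + \sqrt{-2 + Z - - \frac{13}{Z}}\right)} = 2 + \frac{1}{2 \left(3 + \sqrt{-2 + Z + \frac{13}{Z}}\right)}$)
$\left(-7792 + G{\left(-76 \right)}\right) - 26651 = \left(-7792 + \frac{13 + 4 \sqrt{-2 - 76 + \frac{13}{-76}}}{2 \left(3 + \sqrt{-2 - 76 + \frac{13}{-76}}\right)}\right) - 26651 = \left(-7792 + \frac{13 + 4 \sqrt{-2 - 76 + 13 \left(- \frac{1}{76}\right)}}{2 \left(3 + \sqrt{-2 - 76 + 13 \left(- \frac{1}{76}\right)}\right)}\right) - 26651 = \left(-7792 + \frac{13 + 4 \sqrt{-2 - 76 - \frac{13}{76}}}{2 \left(3 + \sqrt{-2 - 76 - \frac{13}{76}}\right)}\right) - 26651 = \left(-7792 + \frac{13 + 4 \sqrt{- \frac{5941}{76}}}{2 \left(3 + \sqrt{- \frac{5941}{76}}\right)}\right) - 26651 = \left(-7792 + \frac{13 + 4 \frac{i \sqrt{112879}}{38}}{2 \left(3 + \frac{i \sqrt{112879}}{38}\right)}\right) - 26651 = \left(-7792 + \frac{13 + \frac{2 i \sqrt{112879}}{19}}{2 \left(3 + \frac{i \sqrt{112879}}{38}\right)}\right) - 26651 = -34443 + \frac{13 + \frac{2 i \sqrt{112879}}{19}}{2 \left(3 + \frac{i \sqrt{112879}}{38}\right)}$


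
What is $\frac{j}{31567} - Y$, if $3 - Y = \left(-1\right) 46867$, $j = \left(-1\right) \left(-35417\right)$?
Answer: $- \frac{1479509873}{31567} \approx -46869.0$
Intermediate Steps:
$j = 35417$
$Y = 46870$ ($Y = 3 - \left(-1\right) 46867 = 3 - -46867 = 3 + 46867 = 46870$)
$\frac{j}{31567} - Y = \frac{35417}{31567} - 46870 = - \frac{1479509873}{31567}$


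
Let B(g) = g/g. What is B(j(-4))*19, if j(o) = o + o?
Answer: 19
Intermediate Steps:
j(o) = 2*o
B(g) = 1
B(j(-4))*19 = 1*19 = 19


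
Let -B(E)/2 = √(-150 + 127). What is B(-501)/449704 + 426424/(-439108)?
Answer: -706/727 - I*√23/224852 ≈ -0.97111 - 2.1329e-5*I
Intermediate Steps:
B(E) = -2*I*√23 (B(E) = -2*√(-150 + 127) = -2*I*√23)
B(-501)/449704 + 426424/(-439108) = -2*I*√23/449704 + 426424/(-439108) = -2*I*√23*(1/449704) + 426424*(-1/439108) = -I*√23/224852 - 706/727 = -706/727 - I*√23/224852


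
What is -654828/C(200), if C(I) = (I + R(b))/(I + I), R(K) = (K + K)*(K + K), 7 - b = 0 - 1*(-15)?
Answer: -10913800/19 ≈ -5.7441e+5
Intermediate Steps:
b = -8 (b = 7 - (0 - 1*(-15)) = 7 - (0 + 15) = 7 - 1*15 = 7 - 15 = -8)
R(K) = 4*K² (R(K) = (2*K)*(2*K) = 4*K²)
C(I) = (256 + I)/(2*I) (C(I) = (I + 4*(-8)²)/(I + I) = (I + 4*64)/((2*I)) = (I + 256)*(1/(2*I)) = (256 + I)*(1/(2*I)) = (256 + I)/(2*I))
-654828/C(200) = -654828*400/(256 + 200) = -654828/((½)*(1/200)*456) = -654828/57/50 = -654828*50/57 = -10913800/19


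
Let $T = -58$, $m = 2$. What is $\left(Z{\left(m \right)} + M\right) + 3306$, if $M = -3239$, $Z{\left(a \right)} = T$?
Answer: $9$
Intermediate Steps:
$Z{\left(a \right)} = -58$
$\left(Z{\left(m \right)} + M\right) + 3306 = \left(-58 - 3239\right) + 3306 = -3297 + 3306 = 9$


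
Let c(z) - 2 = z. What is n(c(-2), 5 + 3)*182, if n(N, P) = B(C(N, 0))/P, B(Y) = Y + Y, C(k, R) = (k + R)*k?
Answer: 0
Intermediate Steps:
c(z) = 2 + z
C(k, R) = k*(R + k) (C(k, R) = (R + k)*k = k*(R + k))
B(Y) = 2*Y
n(N, P) = 2*N**2/P (n(N, P) = (2*(N*(0 + N)))/P = (2*(N*N))/P = (2*N**2)/P = 2*N**2/P)
n(c(-2), 5 + 3)*182 = (2*(2 - 2)**2/(5 + 3))*182 = (2*0**2/8)*182 = (2*0*(1/8))*182 = 0*182 = 0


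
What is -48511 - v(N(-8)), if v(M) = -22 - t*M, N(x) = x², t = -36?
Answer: -50793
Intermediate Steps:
v(M) = -22 + 36*M (v(M) = -22 - (-36)*M = -22 + 36*M)
-48511 - v(N(-8)) = -48511 - (-22 + 36*(-8)²) = -48511 - (-22 + 36*64) = -48511 - (-22 + 2304) = -48511 - 1*2282 = -48511 - 2282 = -50793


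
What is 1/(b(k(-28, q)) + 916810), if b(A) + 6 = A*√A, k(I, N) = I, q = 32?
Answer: 32743/30018914156 + I*√7/15009457078 ≈ 1.0907e-6 + 1.7627e-10*I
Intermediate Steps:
b(A) = -6 + A^(3/2) (b(A) = -6 + A*√A = -6 + A^(3/2))
1/(b(k(-28, q)) + 916810) = 1/((-6 + (-28)^(3/2)) + 916810) = 1/((-6 - 56*I*√7) + 916810) = 1/(916804 - 56*I*√7)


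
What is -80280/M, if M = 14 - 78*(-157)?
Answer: -4014/613 ≈ -6.5481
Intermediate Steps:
M = 12260 (M = 14 + 12246 = 12260)
-80280/M = -80280/12260 = -80280*1/12260 = -4014/613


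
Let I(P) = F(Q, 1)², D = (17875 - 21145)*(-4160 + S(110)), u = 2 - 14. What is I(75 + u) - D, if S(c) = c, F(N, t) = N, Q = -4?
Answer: -13243484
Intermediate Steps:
u = -12
D = 13243500 (D = (17875 - 21145)*(-4160 + 110) = -3270*(-4050) = 13243500)
I(P) = 16 (I(P) = (-4)² = 16)
I(75 + u) - D = 16 - 1*13243500 = 16 - 13243500 = -13243484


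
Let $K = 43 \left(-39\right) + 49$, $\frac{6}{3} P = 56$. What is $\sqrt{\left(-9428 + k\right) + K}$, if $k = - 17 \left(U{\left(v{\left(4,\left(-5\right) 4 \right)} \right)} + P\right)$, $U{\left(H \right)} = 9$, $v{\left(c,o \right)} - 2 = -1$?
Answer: $i \sqrt{11685} \approx 108.1 i$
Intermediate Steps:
$v{\left(c,o \right)} = 1$ ($v{\left(c,o \right)} = 2 - 1 = 1$)
$P = 28$ ($P = \frac{1}{2} \cdot 56 = 28$)
$k = -629$ ($k = - 17 \left(9 + 28\right) = \left(-17\right) 37 = -629$)
$K = -1628$ ($K = -1677 + 49 = -1628$)
$\sqrt{\left(-9428 + k\right) + K} = \sqrt{\left(-9428 - 629\right) - 1628} = \sqrt{-10057 - 1628} = \sqrt{-11685} = i \sqrt{11685}$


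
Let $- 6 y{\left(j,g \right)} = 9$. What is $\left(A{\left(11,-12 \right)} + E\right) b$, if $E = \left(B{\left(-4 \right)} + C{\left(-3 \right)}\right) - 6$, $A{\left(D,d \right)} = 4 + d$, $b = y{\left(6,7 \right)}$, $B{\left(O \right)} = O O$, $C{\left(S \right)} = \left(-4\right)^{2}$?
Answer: $-27$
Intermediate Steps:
$y{\left(j,g \right)} = - \frac{3}{2}$ ($y{\left(j,g \right)} = \left(- \frac{1}{6}\right) 9 = - \frac{3}{2}$)
$C{\left(S \right)} = 16$
$B{\left(O \right)} = O^{2}$
$b = - \frac{3}{2} \approx -1.5$
$E = 26$ ($E = \left(\left(-4\right)^{2} + 16\right) - 6 = \left(16 + 16\right) - 6 = 32 - 6 = 26$)
$\left(A{\left(11,-12 \right)} + E\right) b = \left(\left(4 - 12\right) + 26\right) \left(- \frac{3}{2}\right) = \left(-8 + 26\right) \left(- \frac{3}{2}\right) = 18 \left(- \frac{3}{2}\right) = -27$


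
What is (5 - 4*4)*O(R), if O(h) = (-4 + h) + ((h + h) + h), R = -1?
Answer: 88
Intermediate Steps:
O(h) = -4 + 4*h (O(h) = (-4 + h) + (2*h + h) = (-4 + h) + 3*h = -4 + 4*h)
(5 - 4*4)*O(R) = (5 - 4*4)*(-4 + 4*(-1)) = (5 - 16)*(-4 - 4) = -11*(-8) = 88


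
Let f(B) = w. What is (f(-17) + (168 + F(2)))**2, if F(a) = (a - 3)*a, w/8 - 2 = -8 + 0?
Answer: 13924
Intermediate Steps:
w = -48 (w = 16 + 8*(-8 + 0) = 16 + 8*(-8) = 16 - 64 = -48)
f(B) = -48
F(a) = a*(-3 + a) (F(a) = (-3 + a)*a = a*(-3 + a))
(f(-17) + (168 + F(2)))**2 = (-48 + (168 + 2*(-3 + 2)))**2 = (-48 + (168 + 2*(-1)))**2 = (-48 + (168 - 2))**2 = (-48 + 166)**2 = 118**2 = 13924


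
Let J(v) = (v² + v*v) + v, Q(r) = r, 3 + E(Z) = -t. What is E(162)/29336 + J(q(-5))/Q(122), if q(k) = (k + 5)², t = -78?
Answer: 75/29336 ≈ 0.0025566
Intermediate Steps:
q(k) = (5 + k)²
E(Z) = 75 (E(Z) = -3 - 1*(-78) = -3 + 78 = 75)
J(v) = v + 2*v² (J(v) = (v² + v²) + v = 2*v² + v = v + 2*v²)
E(162)/29336 + J(q(-5))/Q(122) = 75/29336 + ((5 - 5)²*(1 + 2*(5 - 5)²))/122 = 75*(1/29336) + (0²*(1 + 2*0²))*(1/122) = 75/29336 + (0*(1 + 2*0))*(1/122) = 75/29336 + (0*(1 + 0))*(1/122) = 75/29336 + (0*1)*(1/122) = 75/29336 + 0*(1/122) = 75/29336 + 0 = 75/29336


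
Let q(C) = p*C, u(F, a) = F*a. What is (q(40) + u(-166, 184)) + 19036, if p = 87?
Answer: -8028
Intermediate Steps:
q(C) = 87*C
(q(40) + u(-166, 184)) + 19036 = (87*40 - 166*184) + 19036 = (3480 - 30544) + 19036 = -27064 + 19036 = -8028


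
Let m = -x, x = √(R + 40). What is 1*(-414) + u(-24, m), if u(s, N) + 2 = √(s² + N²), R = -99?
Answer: -416 + √517 ≈ -393.26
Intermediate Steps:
x = I*√59 (x = √(-99 + 40) = √(-59) = I*√59 ≈ 7.6811*I)
m = -I*√59 ≈ -7.6811*I
u(s, N) = -2 + √(N² + s²) (u(s, N) = -2 + √(s² + N²) = -2 + √(N² + s²))
1*(-414) + u(-24, m) = 1*(-414) + (-2 + √((-I*√59)² + (-24)²)) = -414 + (-2 + √(-59 + 576)) = -414 + (-2 + √517) = -416 + √517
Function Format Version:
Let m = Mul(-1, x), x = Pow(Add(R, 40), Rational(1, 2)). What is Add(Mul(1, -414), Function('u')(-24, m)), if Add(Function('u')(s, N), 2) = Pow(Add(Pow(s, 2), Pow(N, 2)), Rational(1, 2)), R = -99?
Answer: Add(-416, Pow(517, Rational(1, 2))) ≈ -393.26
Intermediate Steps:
x = Mul(I, Pow(59, Rational(1, 2))) (x = Pow(Add(-99, 40), Rational(1, 2)) = Pow(-59, Rational(1, 2)) = Mul(I, Pow(59, Rational(1, 2))) ≈ Mul(7.6811, I))
m = Mul(-1, I, Pow(59, Rational(1, 2))) (m = Mul(-1, Mul(I, Pow(59, Rational(1, 2)))) = Mul(-1, I, Pow(59, Rational(1, 2))) ≈ Mul(-7.6811, I))
Function('u')(s, N) = Add(-2, Pow(Add(Pow(N, 2), Pow(s, 2)), Rational(1, 2))) (Function('u')(s, N) = Add(-2, Pow(Add(Pow(s, 2), Pow(N, 2)), Rational(1, 2))) = Add(-2, Pow(Add(Pow(N, 2), Pow(s, 2)), Rational(1, 2))))
Add(Mul(1, -414), Function('u')(-24, m)) = Add(Mul(1, -414), Add(-2, Pow(Add(Pow(Mul(-1, I, Pow(59, Rational(1, 2))), 2), Pow(-24, 2)), Rational(1, 2)))) = Add(-414, Add(-2, Pow(Add(-59, 576), Rational(1, 2)))) = Add(-414, Add(-2, Pow(517, Rational(1, 2)))) = Add(-416, Pow(517, Rational(1, 2)))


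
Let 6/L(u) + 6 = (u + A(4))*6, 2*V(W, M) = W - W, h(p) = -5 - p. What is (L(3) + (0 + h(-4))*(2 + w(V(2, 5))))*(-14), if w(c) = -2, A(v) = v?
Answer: -7/3 ≈ -2.3333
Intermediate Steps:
V(W, M) = 0 (V(W, M) = (W - W)/2 = (½)*0 = 0)
L(u) = 6/(18 + 6*u) (L(u) = 6/(-6 + (u + 4)*6) = 6/(-6 + (4 + u)*6) = 6/(-6 + (24 + 6*u)) = 6/(18 + 6*u))
(L(3) + (0 + h(-4))*(2 + w(V(2, 5))))*(-14) = (1/(3 + 3) + (0 + (-5 - 1*(-4)))*(2 - 2))*(-14) = (1/6 + (0 + (-5 + 4))*0)*(-14) = (⅙ + (0 - 1)*0)*(-14) = (⅙ - 1*0)*(-14) = (⅙ + 0)*(-14) = (⅙)*(-14) = -7/3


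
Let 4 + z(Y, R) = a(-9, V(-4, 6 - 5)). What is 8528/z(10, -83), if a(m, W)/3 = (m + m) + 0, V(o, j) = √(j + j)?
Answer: -4264/29 ≈ -147.03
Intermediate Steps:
V(o, j) = √2*√j (V(o, j) = √(2*j) = √2*√j)
a(m, W) = 6*m (a(m, W) = 3*((m + m) + 0) = 3*(2*m + 0) = 3*(2*m) = 6*m)
z(Y, R) = -58 (z(Y, R) = -4 + 6*(-9) = -4 - 54 = -58)
8528/z(10, -83) = 8528/(-58) = 8528*(-1/58) = -4264/29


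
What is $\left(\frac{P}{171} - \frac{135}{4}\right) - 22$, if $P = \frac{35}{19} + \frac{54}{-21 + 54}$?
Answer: $- \frac{7966889}{142956} \approx -55.73$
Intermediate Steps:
$P = \frac{727}{209}$ ($P = 35 \cdot \frac{1}{19} + \frac{54}{33} = \frac{35}{19} + 54 \cdot \frac{1}{33} = \frac{35}{19} + \frac{18}{11} = \frac{727}{209} \approx 3.4785$)
$\left(\frac{P}{171} - \frac{135}{4}\right) - 22 = \left(\frac{727}{209 \cdot 171} - \frac{135}{4}\right) - 22 = \left(\frac{727}{209} \cdot \frac{1}{171} - \frac{135}{4}\right) - 22 = \left(\frac{727}{35739} - \frac{135}{4}\right) - 22 = - \frac{4821857}{142956} - 22 = - \frac{7966889}{142956}$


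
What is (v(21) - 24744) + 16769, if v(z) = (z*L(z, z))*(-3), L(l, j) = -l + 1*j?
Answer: -7975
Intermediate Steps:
L(l, j) = j - l (L(l, j) = -l + j = j - l)
v(z) = 0 (v(z) = (z*(z - z))*(-3) = (z*0)*(-3) = 0*(-3) = 0)
(v(21) - 24744) + 16769 = (0 - 24744) + 16769 = -24744 + 16769 = -7975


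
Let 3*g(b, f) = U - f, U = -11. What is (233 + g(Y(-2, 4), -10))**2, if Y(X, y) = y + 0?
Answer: 487204/9 ≈ 54134.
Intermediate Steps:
Y(X, y) = y
g(b, f) = -11/3 - f/3 (g(b, f) = (-11 - f)/3 = -11/3 - f/3)
(233 + g(Y(-2, 4), -10))**2 = (233 + (-11/3 - 1/3*(-10)))**2 = (233 + (-11/3 + 10/3))**2 = (233 - 1/3)**2 = (698/3)**2 = 487204/9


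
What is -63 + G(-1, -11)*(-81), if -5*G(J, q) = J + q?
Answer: -1287/5 ≈ -257.40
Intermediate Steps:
G(J, q) = -J/5 - q/5 (G(J, q) = -(J + q)/5 = -J/5 - q/5)
-63 + G(-1, -11)*(-81) = -63 + (-1/5*(-1) - 1/5*(-11))*(-81) = -63 + (1/5 + 11/5)*(-81) = -63 + (12/5)*(-81) = -63 - 972/5 = -1287/5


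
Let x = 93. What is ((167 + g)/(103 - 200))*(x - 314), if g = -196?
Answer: -6409/97 ≈ -66.072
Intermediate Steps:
((167 + g)/(103 - 200))*(x - 314) = ((167 - 196)/(103 - 200))*(93 - 314) = -29/(-97)*(-221) = -29*(-1/97)*(-221) = (29/97)*(-221) = -6409/97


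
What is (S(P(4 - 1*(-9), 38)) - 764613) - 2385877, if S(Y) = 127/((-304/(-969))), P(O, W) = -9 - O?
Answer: -50401363/16 ≈ -3.1501e+6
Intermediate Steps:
S(Y) = 6477/16 (S(Y) = 127/((-304*(-1/969))) = 127/(16/51) = 127*(51/16) = 6477/16)
(S(P(4 - 1*(-9), 38)) - 764613) - 2385877 = (6477/16 - 764613) - 2385877 = -12227331/16 - 2385877 = -50401363/16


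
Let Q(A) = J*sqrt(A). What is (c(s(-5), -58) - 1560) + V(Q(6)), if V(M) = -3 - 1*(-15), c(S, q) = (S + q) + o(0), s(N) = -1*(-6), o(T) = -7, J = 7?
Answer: -1607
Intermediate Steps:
Q(A) = 7*sqrt(A)
s(N) = 6
c(S, q) = -7 + S + q (c(S, q) = (S + q) - 7 = -7 + S + q)
V(M) = 12 (V(M) = -3 + 15 = 12)
(c(s(-5), -58) - 1560) + V(Q(6)) = ((-7 + 6 - 58) - 1560) + 12 = (-59 - 1560) + 12 = -1619 + 12 = -1607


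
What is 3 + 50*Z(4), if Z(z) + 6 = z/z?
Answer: -247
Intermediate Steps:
Z(z) = -5 (Z(z) = -6 + z/z = -6 + 1 = -5)
3 + 50*Z(4) = 3 + 50*(-5) = 3 - 250 = -247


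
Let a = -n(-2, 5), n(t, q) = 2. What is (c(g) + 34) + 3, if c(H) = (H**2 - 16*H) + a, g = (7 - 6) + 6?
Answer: -28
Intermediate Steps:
a = -2 (a = -1*2 = -2)
g = 7 (g = 1 + 6 = 7)
c(H) = -2 + H**2 - 16*H (c(H) = (H**2 - 16*H) - 2 = -2 + H**2 - 16*H)
(c(g) + 34) + 3 = ((-2 + 7**2 - 16*7) + 34) + 3 = ((-2 + 49 - 112) + 34) + 3 = (-65 + 34) + 3 = -31 + 3 = -28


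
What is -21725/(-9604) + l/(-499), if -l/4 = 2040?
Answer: 89209415/4792396 ≈ 18.615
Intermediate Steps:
l = -8160 (l = -4*2040 = -8160)
-21725/(-9604) + l/(-499) = -21725/(-9604) - 8160/(-499) = -21725*(-1/9604) - 8160*(-1/499) = 21725/9604 + 8160/499 = 89209415/4792396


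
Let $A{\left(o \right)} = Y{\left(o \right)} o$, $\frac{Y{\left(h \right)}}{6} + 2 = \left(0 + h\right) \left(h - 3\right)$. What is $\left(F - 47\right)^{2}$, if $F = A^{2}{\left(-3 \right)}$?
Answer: $6871912609$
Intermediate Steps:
$Y{\left(h \right)} = -12 + 6 h \left(-3 + h\right)$ ($Y{\left(h \right)} = -12 + 6 \left(0 + h\right) \left(h - 3\right) = -12 + 6 h \left(-3 + h\right)$)
$A{\left(o \right)} = o \left(-12 - 18 o + 6 o^{2}\right)$ ($A{\left(o \right)} = \left(-12 - 18 o + 6 o^{2}\right) o = o \left(-12 - 18 o + 6 o^{2}\right)$)
$F = 82944$ ($F = \left(6 \left(-3\right) \left(-2 + \left(-3\right)^{2} - -9\right)\right)^{2} = \left(6 \left(-3\right) \left(-2 + 9 + 9\right)\right)^{2} = \left(6 \left(-3\right) 16\right)^{2} = \left(-288\right)^{2} = 82944$)
$\left(F - 47\right)^{2} = \left(82944 - 47\right)^{2} = 82897^{2} = 6871912609$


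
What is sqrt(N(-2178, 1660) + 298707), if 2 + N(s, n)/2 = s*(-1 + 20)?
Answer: sqrt(215939) ≈ 464.69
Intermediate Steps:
N(s, n) = -4 + 38*s (N(s, n) = -4 + 2*(s*(-1 + 20)) = -4 + 2*(s*19) = -4 + 2*(19*s) = -4 + 38*s)
sqrt(N(-2178, 1660) + 298707) = sqrt((-4 + 38*(-2178)) + 298707) = sqrt((-4 - 82764) + 298707) = sqrt(-82768 + 298707) = sqrt(215939)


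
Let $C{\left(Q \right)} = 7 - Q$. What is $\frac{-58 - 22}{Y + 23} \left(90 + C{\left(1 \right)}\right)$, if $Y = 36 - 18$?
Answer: $- \frac{7680}{41} \approx -187.32$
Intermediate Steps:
$Y = 18$
$\frac{-58 - 22}{Y + 23} \left(90 + C{\left(1 \right)}\right) = \frac{-58 - 22}{18 + 23} \left(90 + \left(7 - 1\right)\right) = - \frac{80}{41} \left(90 + \left(7 - 1\right)\right) = \left(-80\right) \frac{1}{41} \left(90 + 6\right) = \left(- \frac{80}{41}\right) 96 = - \frac{7680}{41}$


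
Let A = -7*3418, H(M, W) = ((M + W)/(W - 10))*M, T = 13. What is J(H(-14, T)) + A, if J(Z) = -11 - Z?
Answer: -71825/3 ≈ -23942.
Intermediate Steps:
H(M, W) = M*(M + W)/(-10 + W) (H(M, W) = ((M + W)/(-10 + W))*M = M*(M + W)/(-10 + W))
A = -23926
J(H(-14, T)) + A = (-11 - (-14)*(-14 + 13)/(-10 + 13)) - 23926 = (-11 - (-14)*(-1)/3) - 23926 = (-11 - 1*14/3) - 23926 = (-11 - 14/3) - 23926 = -47/3 - 23926 = -71825/3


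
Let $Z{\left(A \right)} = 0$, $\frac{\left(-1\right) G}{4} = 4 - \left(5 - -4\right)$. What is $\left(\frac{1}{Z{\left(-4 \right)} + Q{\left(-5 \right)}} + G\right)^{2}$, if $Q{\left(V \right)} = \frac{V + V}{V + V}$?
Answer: $441$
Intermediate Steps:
$G = 20$ ($G = - 4 \left(4 - \left(5 - -4\right)\right) = - 4 \left(4 - \left(5 + 4\right)\right) = - 4 \left(4 - 9\right) = \left(-4\right) \left(-5\right) = 20$)
$Q{\left(V \right)} = 1$ ($Q{\left(V \right)} = \frac{2 V}{2 V} = 2 V \frac{1}{2 V} = 1$)
$\left(\frac{1}{Z{\left(-4 \right)} + Q{\left(-5 \right)}} + G\right)^{2} = \left(\frac{1}{0 + 1} + 20\right)^{2} = \left(1^{-1} + 20\right)^{2} = \left(1 + 20\right)^{2} = 21^{2} = 441$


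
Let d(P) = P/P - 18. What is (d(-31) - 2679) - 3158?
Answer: -5854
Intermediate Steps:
d(P) = -17 (d(P) = 1 - 18 = -17)
(d(-31) - 2679) - 3158 = (-17 - 2679) - 3158 = -2696 - 3158 = -5854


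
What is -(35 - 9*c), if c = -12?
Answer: -143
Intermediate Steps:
-(35 - 9*c) = -(35 - 9*(-12)) = -(35 + 108) = -1*143 = -143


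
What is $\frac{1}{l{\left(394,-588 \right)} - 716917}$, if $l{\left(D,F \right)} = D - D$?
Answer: $- \frac{1}{716917} \approx -1.3949 \cdot 10^{-6}$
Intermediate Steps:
$l{\left(D,F \right)} = 0$
$\frac{1}{l{\left(394,-588 \right)} - 716917} = \frac{1}{0 - 716917} = \frac{1}{-716917} = - \frac{1}{716917}$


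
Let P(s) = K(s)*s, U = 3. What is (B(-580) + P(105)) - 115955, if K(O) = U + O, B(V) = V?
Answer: -105195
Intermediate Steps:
K(O) = 3 + O
P(s) = s*(3 + s) (P(s) = (3 + s)*s = s*(3 + s))
(B(-580) + P(105)) - 115955 = (-580 + 105*(3 + 105)) - 115955 = (-580 + 105*108) - 115955 = (-580 + 11340) - 115955 = 10760 - 115955 = -105195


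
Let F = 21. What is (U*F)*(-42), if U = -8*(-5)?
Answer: -35280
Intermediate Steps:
U = 40
(U*F)*(-42) = (40*21)*(-42) = 840*(-42) = -35280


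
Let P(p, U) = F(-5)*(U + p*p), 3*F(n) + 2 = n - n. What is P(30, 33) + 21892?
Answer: 21270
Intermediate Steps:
F(n) = -2/3 (F(n) = -2/3 + (n - n)/3 = -2/3 + (1/3)*0 = -2/3 + 0 = -2/3)
P(p, U) = -2*U/3 - 2*p**2/3 (P(p, U) = -2*(U + p*p)/3 = -2*(U + p**2)/3 = -2*U/3 - 2*p**2/3)
P(30, 33) + 21892 = (-2/3*33 - 2/3*30**2) + 21892 = (-22 - 2/3*900) + 21892 = (-22 - 600) + 21892 = -622 + 21892 = 21270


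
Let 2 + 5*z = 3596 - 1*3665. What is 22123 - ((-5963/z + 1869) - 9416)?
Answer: 2076755/71 ≈ 29250.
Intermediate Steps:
z = -71/5 (z = -⅖ + (3596 - 1*3665)/5 = -⅖ + (3596 - 3665)/5 = -⅖ + (⅕)*(-69) = -⅖ - 69/5 = -71/5 ≈ -14.200)
22123 - ((-5963/z + 1869) - 9416) = 22123 - ((-5963/(-71/5) + 1869) - 9416) = 22123 - ((-5963*(-5/71) + 1869) - 9416) = 22123 - ((29815/71 + 1869) - 9416) = 22123 - (162514/71 - 9416) = 22123 - 1*(-506022/71) = 22123 + 506022/71 = 2076755/71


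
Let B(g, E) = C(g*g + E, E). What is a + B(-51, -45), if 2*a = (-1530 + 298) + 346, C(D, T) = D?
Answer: 2113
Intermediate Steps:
B(g, E) = E + g² (B(g, E) = g*g + E = g² + E = E + g²)
a = -443 (a = ((-1530 + 298) + 346)/2 = (-1232 + 346)/2 = (½)*(-886) = -443)
a + B(-51, -45) = -443 + (-45 + (-51)²) = -443 + (-45 + 2601) = -443 + 2556 = 2113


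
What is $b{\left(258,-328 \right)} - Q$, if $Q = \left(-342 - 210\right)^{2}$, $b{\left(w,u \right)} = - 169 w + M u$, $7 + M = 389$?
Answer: $-473602$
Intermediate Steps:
$M = 382$ ($M = -7 + 389 = 382$)
$b{\left(w,u \right)} = - 169 w + 382 u$
$Q = 304704$ ($Q = \left(-552\right)^{2} = 304704$)
$b{\left(258,-328 \right)} - Q = \left(\left(-169\right) 258 + 382 \left(-328\right)\right) - 304704 = \left(-43602 - 125296\right) - 304704 = -168898 - 304704 = -473602$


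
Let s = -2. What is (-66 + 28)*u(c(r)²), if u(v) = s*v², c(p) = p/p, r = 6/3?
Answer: 76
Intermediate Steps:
r = 2 (r = 6*(⅓) = 2)
c(p) = 1
u(v) = -2*v²
(-66 + 28)*u(c(r)²) = (-66 + 28)*(-2*(1²)²) = -(-76)*1² = -(-76) = -38*(-2) = 76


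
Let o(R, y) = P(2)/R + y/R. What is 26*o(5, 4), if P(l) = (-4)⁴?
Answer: 1352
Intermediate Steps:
P(l) = 256
o(R, y) = 256/R + y/R
26*o(5, 4) = 26*((256 + 4)/5) = 26*((⅕)*260) = 26*52 = 1352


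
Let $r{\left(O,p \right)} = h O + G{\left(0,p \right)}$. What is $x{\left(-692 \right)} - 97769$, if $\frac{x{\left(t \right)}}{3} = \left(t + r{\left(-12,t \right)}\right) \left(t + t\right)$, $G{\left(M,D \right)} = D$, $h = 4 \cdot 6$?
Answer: $6844375$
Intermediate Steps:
$h = 24$
$r{\left(O,p \right)} = p + 24 O$ ($r{\left(O,p \right)} = 24 O + p = p + 24 O$)
$x{\left(t \right)} = 6 t \left(-288 + 2 t\right)$ ($x{\left(t \right)} = 3 \left(t + \left(t + 24 \left(-12\right)\right)\right) \left(t + t\right) = 3 \left(t + \left(t - 288\right)\right) 2 t = 3 \left(t + \left(-288 + t\right)\right) 2 t = 3 \left(-288 + 2 t\right) 2 t = 3 \cdot 2 t \left(-288 + 2 t\right) = 6 t \left(-288 + 2 t\right)$)
$x{\left(-692 \right)} - 97769 = 12 \left(-692\right) \left(-144 - 692\right) - 97769 = 12 \left(-692\right) \left(-836\right) - 97769 = 6942144 - 97769 = 6844375$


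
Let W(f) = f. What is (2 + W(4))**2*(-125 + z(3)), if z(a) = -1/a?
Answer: -4512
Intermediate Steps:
(2 + W(4))**2*(-125 + z(3)) = (2 + 4)**2*(-125 - 1/3) = 6**2*(-125 - 1*1/3) = 36*(-125 - 1/3) = 36*(-376/3) = -4512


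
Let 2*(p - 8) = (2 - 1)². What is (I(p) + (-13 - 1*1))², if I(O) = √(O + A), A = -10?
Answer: (28 - I*√6)²/4 ≈ 194.5 - 34.293*I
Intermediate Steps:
p = 17/2 (p = 8 + (2 - 1)²/2 = 8 + (½)*1² = 8 + (½)*1 = 8 + ½ = 17/2 ≈ 8.5000)
I(O) = √(-10 + O) (I(O) = √(O - 10) = √(-10 + O))
(I(p) + (-13 - 1*1))² = (√(-10 + 17/2) + (-13 - 1*1))² = (√(-3/2) + (-13 - 1))² = (I*√6/2 - 14)² = (-14 + I*√6/2)²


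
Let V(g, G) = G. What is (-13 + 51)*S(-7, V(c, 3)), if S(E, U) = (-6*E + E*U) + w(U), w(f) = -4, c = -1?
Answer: 646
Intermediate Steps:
S(E, U) = -4 - 6*E + E*U (S(E, U) = (-6*E + E*U) - 4 = -4 - 6*E + E*U)
(-13 + 51)*S(-7, V(c, 3)) = (-13 + 51)*(-4 - 6*(-7) - 7*3) = 38*(-4 + 42 - 21) = 38*17 = 646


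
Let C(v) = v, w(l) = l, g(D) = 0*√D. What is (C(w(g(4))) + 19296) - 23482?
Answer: -4186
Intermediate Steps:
g(D) = 0
(C(w(g(4))) + 19296) - 23482 = (0 + 19296) - 23482 = 19296 - 23482 = -4186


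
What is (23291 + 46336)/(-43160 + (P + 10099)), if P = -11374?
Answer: -69627/44435 ≈ -1.5669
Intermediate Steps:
(23291 + 46336)/(-43160 + (P + 10099)) = (23291 + 46336)/(-43160 + (-11374 + 10099)) = 69627/(-43160 - 1275) = 69627/(-44435) = 69627*(-1/44435) = -69627/44435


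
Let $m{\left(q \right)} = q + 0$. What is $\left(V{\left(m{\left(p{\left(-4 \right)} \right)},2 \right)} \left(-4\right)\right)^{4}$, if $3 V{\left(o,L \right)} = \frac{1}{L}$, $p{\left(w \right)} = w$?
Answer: $\frac{16}{81} \approx 0.19753$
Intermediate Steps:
$m{\left(q \right)} = q$
$V{\left(o,L \right)} = \frac{1}{3 L}$
$\left(V{\left(m{\left(p{\left(-4 \right)} \right)},2 \right)} \left(-4\right)\right)^{4} = \left(\frac{1}{3 \cdot 2} \left(-4\right)\right)^{4} = \left(\frac{1}{3} \cdot \frac{1}{2} \left(-4\right)\right)^{4} = \left(\frac{1}{6} \left(-4\right)\right)^{4} = \left(- \frac{2}{3}\right)^{4} = \frac{16}{81}$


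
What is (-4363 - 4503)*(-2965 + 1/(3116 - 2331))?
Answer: 20635827784/785 ≈ 2.6288e+7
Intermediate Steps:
(-4363 - 4503)*(-2965 + 1/(3116 - 2331)) = -8866*(-2965 + 1/785) = -8866*(-2327524/785) = 20635827784/785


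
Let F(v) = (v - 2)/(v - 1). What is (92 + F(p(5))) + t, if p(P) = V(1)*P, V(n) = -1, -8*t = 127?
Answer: 1855/24 ≈ 77.292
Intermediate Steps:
t = -127/8 (t = -⅛*127 = -127/8 ≈ -15.875)
p(P) = -P
F(v) = (-2 + v)/(-1 + v)
(92 + F(p(5))) + t = (92 + (-2 - 1*5)/(-1 - 1*5)) - 127/8 = (92 + (-2 - 5)/(-1 - 5)) - 127/8 = (92 - 7/(-6)) - 127/8 = (92 - ⅙*(-7)) - 127/8 = (92 + 7/6) - 127/8 = 559/6 - 127/8 = 1855/24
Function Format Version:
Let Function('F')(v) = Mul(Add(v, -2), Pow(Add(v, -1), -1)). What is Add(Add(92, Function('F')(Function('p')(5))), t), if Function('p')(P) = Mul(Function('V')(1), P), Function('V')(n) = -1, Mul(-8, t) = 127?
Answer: Rational(1855, 24) ≈ 77.292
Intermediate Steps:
t = Rational(-127, 8) (t = Mul(Rational(-1, 8), 127) = Rational(-127, 8) ≈ -15.875)
Function('p')(P) = Mul(-1, P)
Function('F')(v) = Mul(Pow(Add(-1, v), -1), Add(-2, v)) (Function('F')(v) = Mul(Add(-2, v), Pow(Add(-1, v), -1)) = Mul(Pow(Add(-1, v), -1), Add(-2, v)))
Add(Add(92, Function('F')(Function('p')(5))), t) = Add(Add(92, Mul(Pow(Add(-1, Mul(-1, 5)), -1), Add(-2, Mul(-1, 5)))), Rational(-127, 8)) = Add(Add(92, Mul(Pow(Add(-1, -5), -1), Add(-2, -5))), Rational(-127, 8)) = Add(Add(92, Mul(Pow(-6, -1), -7)), Rational(-127, 8)) = Add(Add(92, Mul(Rational(-1, 6), -7)), Rational(-127, 8)) = Add(Add(92, Rational(7, 6)), Rational(-127, 8)) = Add(Rational(559, 6), Rational(-127, 8)) = Rational(1855, 24)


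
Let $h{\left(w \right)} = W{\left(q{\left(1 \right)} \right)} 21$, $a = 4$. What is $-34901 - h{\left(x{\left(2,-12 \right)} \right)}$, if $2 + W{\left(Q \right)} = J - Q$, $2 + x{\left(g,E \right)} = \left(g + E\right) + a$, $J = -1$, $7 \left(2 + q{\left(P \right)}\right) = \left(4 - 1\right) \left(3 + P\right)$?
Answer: $-34844$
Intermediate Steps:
$q{\left(P \right)} = - \frac{5}{7} + \frac{3 P}{7}$ ($q{\left(P \right)} = -2 + \frac{\left(4 - 1\right) \left(3 + P\right)}{7} = -2 + \frac{3 \left(3 + P\right)}{7} = -2 + \frac{9 + 3 P}{7} = -2 + \left(\frac{9}{7} + \frac{3 P}{7}\right) = - \frac{5}{7} + \frac{3 P}{7}$)
$x{\left(g,E \right)} = 2 + E + g$ ($x{\left(g,E \right)} = -2 + \left(\left(g + E\right) + 4\right) = -2 + \left(\left(E + g\right) + 4\right) = -2 + \left(4 + E + g\right) = 2 + E + g$)
$W{\left(Q \right)} = -3 - Q$ ($W{\left(Q \right)} = -2 - \left(1 + Q\right) = -3 - Q$)
$h{\left(w \right)} = -57$ ($h{\left(w \right)} = \left(-3 - \left(- \frac{5}{7} + \frac{3}{7} \cdot 1\right)\right) 21 = \left(-3 - \left(- \frac{5}{7} + \frac{3}{7}\right)\right) 21 = \left(-3 - - \frac{2}{7}\right) 21 = \left(-3 + \frac{2}{7}\right) 21 = \left(- \frac{19}{7}\right) 21 = -57$)
$-34901 - h{\left(x{\left(2,-12 \right)} \right)} = -34901 - -57 = -34901 + 57 = -34844$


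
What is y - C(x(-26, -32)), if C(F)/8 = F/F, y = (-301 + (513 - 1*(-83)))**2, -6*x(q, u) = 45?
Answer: 87017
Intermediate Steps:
x(q, u) = -15/2 (x(q, u) = -1/6*45 = -15/2)
y = 87025 (y = (-301 + (513 + 83))**2 = (-301 + 596)**2 = 295**2 = 87025)
C(F) = 8 (C(F) = 8*(F/F) = 8*1 = 8)
y - C(x(-26, -32)) = 87025 - 1*8 = 87025 - 8 = 87017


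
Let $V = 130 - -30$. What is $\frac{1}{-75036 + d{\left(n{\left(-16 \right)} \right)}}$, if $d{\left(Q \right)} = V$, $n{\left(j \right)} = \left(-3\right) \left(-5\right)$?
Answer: $- \frac{1}{74876} \approx -1.3355 \cdot 10^{-5}$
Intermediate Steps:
$n{\left(j \right)} = 15$
$V = 160$ ($V = 130 + 30 = 160$)
$d{\left(Q \right)} = 160$
$\frac{1}{-75036 + d{\left(n{\left(-16 \right)} \right)}} = \frac{1}{-75036 + 160} = \frac{1}{-74876} = - \frac{1}{74876}$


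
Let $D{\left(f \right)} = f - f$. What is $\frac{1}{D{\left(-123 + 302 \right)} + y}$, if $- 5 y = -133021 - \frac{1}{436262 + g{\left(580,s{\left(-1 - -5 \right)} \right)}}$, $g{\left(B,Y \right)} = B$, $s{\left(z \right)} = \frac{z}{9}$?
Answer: $\frac{2184210}{58109159683} \approx 3.7588 \cdot 10^{-5}$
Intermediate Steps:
$s{\left(z \right)} = \frac{z}{9}$ ($s{\left(z \right)} = z \frac{1}{9} = \frac{z}{9}$)
$y = \frac{58109159683}{2184210}$ ($y = - \frac{-133021 - \frac{1}{436262 + 580}}{5} = - \frac{-133021 - \frac{1}{436842}}{5} = \left(- \frac{1}{5}\right) \left(- \frac{58109159683}{436842}\right) = \frac{58109159683}{2184210} \approx 26604.0$)
$D{\left(f \right)} = 0$
$\frac{1}{D{\left(-123 + 302 \right)} + y} = \frac{1}{0 + \frac{58109159683}{2184210}} = \frac{1}{\frac{58109159683}{2184210}} = \frac{2184210}{58109159683}$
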